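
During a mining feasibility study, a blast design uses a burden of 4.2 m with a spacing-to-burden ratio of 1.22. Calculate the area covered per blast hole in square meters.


21.5208 m^2

First, find the spacing:
Spacing = burden * ratio = 4.2 * 1.22
= 5.124 m
Then, calculate the area:
Area = burden * spacing = 4.2 * 5.124
= 21.5208 m^2


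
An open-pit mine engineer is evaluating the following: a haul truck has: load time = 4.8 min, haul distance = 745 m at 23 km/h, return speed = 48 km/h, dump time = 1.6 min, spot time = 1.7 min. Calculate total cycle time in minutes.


Convert haul speed to m/min: 23 * 1000/60 = 383.3333333 m/min
Haul time = 745 / 383.3333333 = 1.943478261 min
Convert return speed to m/min: 48 * 1000/60 = 800 m/min
Return time = 745 / 800 = 0.93125 min
Total cycle time:
= 4.8 + 1.943478261 + 1.6 + 0.93125 + 1.7
= 10.9747 min

10.9747 min


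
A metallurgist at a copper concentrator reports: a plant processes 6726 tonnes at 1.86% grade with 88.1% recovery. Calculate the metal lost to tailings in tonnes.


Total metal in feed:
= 6726 * 1.86 / 100 = 125.1036 tonnes
Metal recovered:
= 125.1036 * 88.1 / 100 = 110.2162716 tonnes
Metal lost to tailings:
= 125.1036 - 110.2162716
= 14.8873 tonnes

14.8873 tonnes


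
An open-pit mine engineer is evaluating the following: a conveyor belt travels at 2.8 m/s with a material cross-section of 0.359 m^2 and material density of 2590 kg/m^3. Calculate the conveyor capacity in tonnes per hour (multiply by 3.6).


Volumetric flow = speed * area
= 2.8 * 0.359 = 1.0052 m^3/s
Mass flow = volumetric * density
= 1.0052 * 2590 = 2603.468 kg/s
Convert to t/h: multiply by 3.6
Capacity = 2603.468 * 3.6
= 9372.4848 t/h

9372.4848 t/h


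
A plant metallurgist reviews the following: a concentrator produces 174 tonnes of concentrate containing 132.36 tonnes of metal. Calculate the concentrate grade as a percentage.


76.069%

Grade = (metal in concentrate / concentrate mass) * 100
= (132.36 / 174) * 100
= 0.7606896552 * 100
= 76.069%


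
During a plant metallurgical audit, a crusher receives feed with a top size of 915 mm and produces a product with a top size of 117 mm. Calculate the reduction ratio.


Reduction ratio = feed size / product size
= 915 / 117
= 7.8205

7.8205


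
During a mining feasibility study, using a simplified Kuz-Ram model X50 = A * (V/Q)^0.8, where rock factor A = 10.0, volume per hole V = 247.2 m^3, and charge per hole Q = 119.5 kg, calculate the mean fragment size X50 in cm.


17.8873 cm

Compute V/Q:
V/Q = 247.2 / 119.5 = 2.068619247
Raise to the power 0.8:
(V/Q)^0.8 = 2.068619247^0.8 = 1.788728591
Multiply by A:
X50 = 10.0 * 1.788728591
= 17.8873 cm


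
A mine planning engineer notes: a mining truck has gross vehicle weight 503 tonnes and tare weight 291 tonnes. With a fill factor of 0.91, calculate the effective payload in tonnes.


Maximum payload = gross - tare
= 503 - 291 = 212 tonnes
Effective payload = max payload * fill factor
= 212 * 0.91
= 192.92 tonnes

192.92 tonnes


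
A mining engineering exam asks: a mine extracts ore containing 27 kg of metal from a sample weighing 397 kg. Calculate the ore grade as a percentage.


Ore grade = (metal mass / ore mass) * 100
= (27 / 397) * 100
= 0.06801007557 * 100
= 6.801%

6.801%


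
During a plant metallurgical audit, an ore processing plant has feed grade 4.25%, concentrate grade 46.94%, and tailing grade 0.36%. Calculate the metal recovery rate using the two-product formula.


92.2368%

Using the two-product formula:
R = 100 * c * (f - t) / (f * (c - t))
Numerator = 100 * 46.94 * (4.25 - 0.36)
= 100 * 46.94 * 3.89
= 18259.66
Denominator = 4.25 * (46.94 - 0.36)
= 4.25 * 46.58
= 197.965
R = 18259.66 / 197.965
= 92.2368%


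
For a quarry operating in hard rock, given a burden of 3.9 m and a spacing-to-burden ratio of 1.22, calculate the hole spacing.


Spacing = burden * ratio
= 3.9 * 1.22
= 4.758 m

4.758 m


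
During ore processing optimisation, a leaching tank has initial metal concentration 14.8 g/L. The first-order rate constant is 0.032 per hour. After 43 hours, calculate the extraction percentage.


Compute the exponent:
-k * t = -0.032 * 43 = -1.376
Remaining concentration:
C = 14.8 * exp(-1.376)
= 14.8 * 0.2525868826
= 3.738285862 g/L
Extracted = 14.8 - 3.738285862 = 11.06171414 g/L
Extraction % = 11.06171414 / 14.8 * 100
= 74.7413%

74.7413%


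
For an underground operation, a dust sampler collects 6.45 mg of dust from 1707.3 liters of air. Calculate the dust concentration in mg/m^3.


Convert liters to m^3: 1 m^3 = 1000 L
Concentration = mass / volume * 1000
= 6.45 / 1707.3 * 1000
= 0.003777894922 * 1000
= 3.7779 mg/m^3

3.7779 mg/m^3


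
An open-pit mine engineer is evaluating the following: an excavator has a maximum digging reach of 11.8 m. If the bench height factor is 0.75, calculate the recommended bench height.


Bench height = reach * factor
= 11.8 * 0.75
= 8.85 m

8.85 m


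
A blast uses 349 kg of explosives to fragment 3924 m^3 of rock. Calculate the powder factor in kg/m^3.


Powder factor = explosive mass / rock volume
= 349 / 3924
= 0.0889 kg/m^3

0.0889 kg/m^3


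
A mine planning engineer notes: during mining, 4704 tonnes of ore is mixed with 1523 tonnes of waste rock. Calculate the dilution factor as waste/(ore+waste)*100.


24.458%

Total material = ore + waste
= 4704 + 1523 = 6227 tonnes
Dilution = waste / total * 100
= 1523 / 6227 * 100
= 0.2445800546 * 100
= 24.458%


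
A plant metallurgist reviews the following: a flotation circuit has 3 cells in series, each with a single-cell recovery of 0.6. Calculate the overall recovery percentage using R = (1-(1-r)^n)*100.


Complement of single-cell recovery:
1 - r = 1 - 0.6 = 0.4
Raise to power n:
(1 - r)^3 = 0.4^3 = 0.064
Overall recovery:
R = (1 - 0.064) * 100
= 93.6%

93.6%


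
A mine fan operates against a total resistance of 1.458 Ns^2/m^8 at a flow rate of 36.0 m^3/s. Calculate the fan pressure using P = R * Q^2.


1889.568 Pa

Compute Q^2:
Q^2 = 36.0^2 = 1296.0
Compute pressure:
P = R * Q^2 = 1.458 * 1296.0
= 1889.568 Pa


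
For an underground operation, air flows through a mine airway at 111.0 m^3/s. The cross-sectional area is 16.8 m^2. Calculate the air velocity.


Velocity = flow rate / cross-sectional area
= 111.0 / 16.8
= 6.6071 m/s

6.6071 m/s


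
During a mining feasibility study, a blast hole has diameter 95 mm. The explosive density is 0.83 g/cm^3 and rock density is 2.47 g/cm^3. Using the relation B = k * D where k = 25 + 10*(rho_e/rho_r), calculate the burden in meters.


First, compute k:
rho_e / rho_r = 0.83 / 2.47 = 0.3360323887
k = 25 + 10 * 0.3360323887 = 28.36032389
Then, compute burden:
B = k * D / 1000 = 28.36032389 * 95 / 1000
= 2694.230769 / 1000
= 2.6942 m

2.6942 m


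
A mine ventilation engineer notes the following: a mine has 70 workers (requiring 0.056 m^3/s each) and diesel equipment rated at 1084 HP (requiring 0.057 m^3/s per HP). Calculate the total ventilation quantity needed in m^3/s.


Airflow for workers:
Q_people = 70 * 0.056 = 3.92 m^3/s
Airflow for diesel equipment:
Q_diesel = 1084 * 0.057 = 61.788 m^3/s
Total ventilation:
Q_total = 3.92 + 61.788
= 65.708 m^3/s

65.708 m^3/s


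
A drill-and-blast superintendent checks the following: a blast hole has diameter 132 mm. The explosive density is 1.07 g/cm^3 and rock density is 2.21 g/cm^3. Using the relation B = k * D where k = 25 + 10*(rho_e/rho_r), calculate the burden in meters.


3.9391 m

First, compute k:
rho_e / rho_r = 1.07 / 2.21 = 0.4841628959
k = 25 + 10 * 0.4841628959 = 29.84162896
Then, compute burden:
B = k * D / 1000 = 29.84162896 * 132 / 1000
= 3939.095023 / 1000
= 3.9391 m


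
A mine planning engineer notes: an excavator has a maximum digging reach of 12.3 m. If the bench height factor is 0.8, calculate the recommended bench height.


9.84 m

Bench height = reach * factor
= 12.3 * 0.8
= 9.84 m


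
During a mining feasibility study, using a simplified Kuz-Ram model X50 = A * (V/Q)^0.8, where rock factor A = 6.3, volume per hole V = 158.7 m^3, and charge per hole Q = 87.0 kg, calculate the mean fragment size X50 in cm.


Compute V/Q:
V/Q = 158.7 / 87.0 = 1.824137931
Raise to the power 0.8:
(V/Q)^0.8 = 1.824137931^0.8 = 1.61750689
Multiply by A:
X50 = 6.3 * 1.61750689
= 10.1903 cm

10.1903 cm


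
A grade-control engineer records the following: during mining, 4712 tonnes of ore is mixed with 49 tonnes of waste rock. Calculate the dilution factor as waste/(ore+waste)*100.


Total material = ore + waste
= 4712 + 49 = 4761 tonnes
Dilution = waste / total * 100
= 49 / 4761 * 100
= 0.01029195547 * 100
= 1.0292%

1.0292%


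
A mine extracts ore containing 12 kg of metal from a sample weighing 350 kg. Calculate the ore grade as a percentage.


Ore grade = (metal mass / ore mass) * 100
= (12 / 350) * 100
= 0.03428571429 * 100
= 3.4286%

3.4286%


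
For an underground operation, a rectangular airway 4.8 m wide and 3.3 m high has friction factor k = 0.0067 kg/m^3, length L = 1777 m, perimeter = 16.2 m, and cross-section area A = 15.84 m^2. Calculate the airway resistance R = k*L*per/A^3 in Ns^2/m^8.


Compute the numerator:
k * L * per = 0.0067 * 1777 * 16.2
= 192.87558
Compute the denominator:
A^3 = 15.84^3 = 3974.344704
Resistance:
R = 192.87558 / 3974.344704
= 0.0485 Ns^2/m^8

0.0485 Ns^2/m^8


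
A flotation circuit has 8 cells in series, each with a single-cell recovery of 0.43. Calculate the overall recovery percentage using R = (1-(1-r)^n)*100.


Complement of single-cell recovery:
1 - r = 1 - 0.43 = 0.57
Raise to power n:
(1 - r)^8 = 0.57^8 = 0.01114291571
Overall recovery:
R = (1 - 0.01114291571) * 100
= 98.8857%

98.8857%


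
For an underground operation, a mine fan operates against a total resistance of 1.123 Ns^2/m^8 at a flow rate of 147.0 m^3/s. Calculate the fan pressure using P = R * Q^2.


Compute Q^2:
Q^2 = 147.0^2 = 21609.0
Compute pressure:
P = R * Q^2 = 1.123 * 21609.0
= 24266.907 Pa

24266.907 Pa


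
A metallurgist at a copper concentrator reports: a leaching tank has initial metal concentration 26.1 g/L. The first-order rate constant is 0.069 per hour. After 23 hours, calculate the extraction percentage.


79.5462%

Compute the exponent:
-k * t = -0.069 * 23 = -1.587
Remaining concentration:
C = 26.1 * exp(-1.587)
= 26.1 * 0.2045383072
= 5.338449817 g/L
Extracted = 26.1 - 5.338449817 = 20.76155018 g/L
Extraction % = 20.76155018 / 26.1 * 100
= 79.5462%


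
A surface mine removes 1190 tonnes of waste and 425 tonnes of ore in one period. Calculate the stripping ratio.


2.8

Stripping ratio = waste tonnage / ore tonnage
= 1190 / 425
= 2.8


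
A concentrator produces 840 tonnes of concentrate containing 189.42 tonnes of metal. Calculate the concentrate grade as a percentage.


Grade = (metal in concentrate / concentrate mass) * 100
= (189.42 / 840) * 100
= 0.2255 * 100
= 22.55%

22.55%


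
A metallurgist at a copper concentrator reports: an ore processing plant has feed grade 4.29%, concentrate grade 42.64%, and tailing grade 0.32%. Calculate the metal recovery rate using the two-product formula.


93.2405%

Using the two-product formula:
R = 100 * c * (f - t) / (f * (c - t))
Numerator = 100 * 42.64 * (4.29 - 0.32)
= 100 * 42.64 * 3.97
= 16928.08
Denominator = 4.29 * (42.64 - 0.32)
= 4.29 * 42.32
= 181.5528
R = 16928.08 / 181.5528
= 93.2405%


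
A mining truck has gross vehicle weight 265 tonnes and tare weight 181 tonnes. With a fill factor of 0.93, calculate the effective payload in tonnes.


78.12 tonnes

Maximum payload = gross - tare
= 265 - 181 = 84 tonnes
Effective payload = max payload * fill factor
= 84 * 0.93
= 78.12 tonnes


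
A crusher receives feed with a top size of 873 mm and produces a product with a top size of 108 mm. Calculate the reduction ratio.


8.0833

Reduction ratio = feed size / product size
= 873 / 108
= 8.0833


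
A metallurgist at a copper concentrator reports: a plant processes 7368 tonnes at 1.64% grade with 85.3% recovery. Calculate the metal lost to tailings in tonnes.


Total metal in feed:
= 7368 * 1.64 / 100 = 120.8352 tonnes
Metal recovered:
= 120.8352 * 85.3 / 100 = 103.0724256 tonnes
Metal lost to tailings:
= 120.8352 - 103.0724256
= 17.7628 tonnes

17.7628 tonnes


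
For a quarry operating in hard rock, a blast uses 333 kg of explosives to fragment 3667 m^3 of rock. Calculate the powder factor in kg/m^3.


0.0908 kg/m^3

Powder factor = explosive mass / rock volume
= 333 / 3667
= 0.0908 kg/m^3


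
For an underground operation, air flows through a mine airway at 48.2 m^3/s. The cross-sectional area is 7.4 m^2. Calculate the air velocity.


6.5135 m/s

Velocity = flow rate / cross-sectional area
= 48.2 / 7.4
= 6.5135 m/s


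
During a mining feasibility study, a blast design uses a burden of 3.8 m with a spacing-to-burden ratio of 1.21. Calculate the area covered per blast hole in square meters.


17.4724 m^2

First, find the spacing:
Spacing = burden * ratio = 3.8 * 1.21
= 4.598 m
Then, calculate the area:
Area = burden * spacing = 3.8 * 4.598
= 17.4724 m^2


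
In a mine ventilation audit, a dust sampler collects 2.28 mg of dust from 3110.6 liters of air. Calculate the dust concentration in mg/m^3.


Convert liters to m^3: 1 m^3 = 1000 L
Concentration = mass / volume * 1000
= 2.28 / 3110.6 * 1000
= 0.0007329775606 * 1000
= 0.733 mg/m^3

0.733 mg/m^3


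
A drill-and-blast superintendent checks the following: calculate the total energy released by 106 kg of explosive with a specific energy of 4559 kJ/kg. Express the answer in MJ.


Energy = mass * specific_energy / 1000
= 106 * 4559 / 1000
= 483254 / 1000
= 483.254 MJ

483.254 MJ


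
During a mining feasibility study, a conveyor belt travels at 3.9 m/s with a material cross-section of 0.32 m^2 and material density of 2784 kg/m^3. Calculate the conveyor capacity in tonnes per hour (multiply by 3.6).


Volumetric flow = speed * area
= 3.9 * 0.32 = 1.248 m^3/s
Mass flow = volumetric * density
= 1.248 * 2784 = 3474.432 kg/s
Convert to t/h: multiply by 3.6
Capacity = 3474.432 * 3.6
= 12507.9552 t/h

12507.9552 t/h


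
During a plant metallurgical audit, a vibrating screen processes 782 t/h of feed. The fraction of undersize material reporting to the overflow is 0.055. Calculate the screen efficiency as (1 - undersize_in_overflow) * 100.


94.5%

Screen efficiency = (1 - fraction of undersize in overflow) * 100
= (1 - 0.055) * 100
= 0.945 * 100
= 94.5%


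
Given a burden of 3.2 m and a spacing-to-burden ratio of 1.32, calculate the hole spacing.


Spacing = burden * ratio
= 3.2 * 1.32
= 4.224 m

4.224 m


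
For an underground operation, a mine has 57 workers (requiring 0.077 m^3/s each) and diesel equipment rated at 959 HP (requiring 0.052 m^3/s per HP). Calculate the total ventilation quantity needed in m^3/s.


Airflow for workers:
Q_people = 57 * 0.077 = 4.389 m^3/s
Airflow for diesel equipment:
Q_diesel = 959 * 0.052 = 49.868 m^3/s
Total ventilation:
Q_total = 4.389 + 49.868
= 54.257 m^3/s

54.257 m^3/s


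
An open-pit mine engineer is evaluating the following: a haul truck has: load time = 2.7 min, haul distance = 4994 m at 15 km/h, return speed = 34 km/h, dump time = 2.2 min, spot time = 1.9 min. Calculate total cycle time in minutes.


35.5889 min

Convert haul speed to m/min: 15 * 1000/60 = 250 m/min
Haul time = 4994 / 250 = 19.976 min
Convert return speed to m/min: 34 * 1000/60 = 566.6666667 m/min
Return time = 4994 / 566.6666667 = 8.812941176 min
Total cycle time:
= 2.7 + 19.976 + 2.2 + 8.812941176 + 1.9
= 35.5889 min


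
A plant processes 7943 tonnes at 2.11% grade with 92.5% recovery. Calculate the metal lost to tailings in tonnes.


12.5698 tonnes

Total metal in feed:
= 7943 * 2.11 / 100 = 167.5973 tonnes
Metal recovered:
= 167.5973 * 92.5 / 100 = 155.0275025 tonnes
Metal lost to tailings:
= 167.5973 - 155.0275025
= 12.5698 tonnes


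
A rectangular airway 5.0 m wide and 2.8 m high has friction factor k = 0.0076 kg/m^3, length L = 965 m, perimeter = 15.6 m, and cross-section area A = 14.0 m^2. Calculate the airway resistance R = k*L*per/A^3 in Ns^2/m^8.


0.0417 Ns^2/m^8

Compute the numerator:
k * L * per = 0.0076 * 965 * 15.6
= 114.4104
Compute the denominator:
A^3 = 14.0^3 = 2744
Resistance:
R = 114.4104 / 2744
= 0.0417 Ns^2/m^8


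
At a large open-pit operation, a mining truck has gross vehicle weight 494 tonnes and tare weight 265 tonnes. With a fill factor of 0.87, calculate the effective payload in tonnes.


Maximum payload = gross - tare
= 494 - 265 = 229 tonnes
Effective payload = max payload * fill factor
= 229 * 0.87
= 199.23 tonnes

199.23 tonnes


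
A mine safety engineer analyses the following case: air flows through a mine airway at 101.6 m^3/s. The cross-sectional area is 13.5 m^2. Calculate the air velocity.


7.5259 m/s

Velocity = flow rate / cross-sectional area
= 101.6 / 13.5
= 7.5259 m/s


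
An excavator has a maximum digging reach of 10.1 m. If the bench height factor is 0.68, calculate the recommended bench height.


6.868 m

Bench height = reach * factor
= 10.1 * 0.68
= 6.868 m


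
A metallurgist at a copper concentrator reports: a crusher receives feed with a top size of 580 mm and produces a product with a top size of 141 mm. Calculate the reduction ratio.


Reduction ratio = feed size / product size
= 580 / 141
= 4.1135

4.1135


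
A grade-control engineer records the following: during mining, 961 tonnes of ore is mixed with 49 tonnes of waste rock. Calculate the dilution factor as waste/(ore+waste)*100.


4.8515%

Total material = ore + waste
= 961 + 49 = 1010 tonnes
Dilution = waste / total * 100
= 49 / 1010 * 100
= 0.04851485149 * 100
= 4.8515%


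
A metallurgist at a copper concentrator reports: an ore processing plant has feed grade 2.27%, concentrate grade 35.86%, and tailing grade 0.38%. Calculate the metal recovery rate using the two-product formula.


Using the two-product formula:
R = 100 * c * (f - t) / (f * (c - t))
Numerator = 100 * 35.86 * (2.27 - 0.38)
= 100 * 35.86 * 1.89
= 6777.54
Denominator = 2.27 * (35.86 - 0.38)
= 2.27 * 35.48
= 80.5396
R = 6777.54 / 80.5396
= 84.1516%

84.1516%


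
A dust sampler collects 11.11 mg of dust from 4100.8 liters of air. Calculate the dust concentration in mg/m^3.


Convert liters to m^3: 1 m^3 = 1000 L
Concentration = mass / volume * 1000
= 11.11 / 4100.8 * 1000
= 0.002709227468 * 1000
= 2.7092 mg/m^3

2.7092 mg/m^3


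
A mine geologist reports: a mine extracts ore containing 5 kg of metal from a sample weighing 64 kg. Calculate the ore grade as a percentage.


7.8125%

Ore grade = (metal mass / ore mass) * 100
= (5 / 64) * 100
= 0.078125 * 100
= 7.8125%


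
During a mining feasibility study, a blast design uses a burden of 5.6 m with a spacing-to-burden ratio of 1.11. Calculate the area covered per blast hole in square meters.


First, find the spacing:
Spacing = burden * ratio = 5.6 * 1.11
= 6.216 m
Then, calculate the area:
Area = burden * spacing = 5.6 * 6.216
= 34.8096 m^2

34.8096 m^2


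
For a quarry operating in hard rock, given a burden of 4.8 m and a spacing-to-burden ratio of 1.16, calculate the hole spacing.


Spacing = burden * ratio
= 4.8 * 1.16
= 5.568 m

5.568 m


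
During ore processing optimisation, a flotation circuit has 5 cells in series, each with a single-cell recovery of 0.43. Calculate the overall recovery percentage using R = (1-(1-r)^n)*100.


93.9831%

Complement of single-cell recovery:
1 - r = 1 - 0.43 = 0.57
Raise to power n:
(1 - r)^5 = 0.57^5 = 0.0601692057
Overall recovery:
R = (1 - 0.0601692057) * 100
= 93.9831%


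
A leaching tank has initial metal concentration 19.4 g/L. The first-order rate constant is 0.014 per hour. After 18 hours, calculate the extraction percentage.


Compute the exponent:
-k * t = -0.014 * 18 = -0.252
Remaining concentration:
C = 19.4 * exp(-0.252)
= 19.4 * 0.7772447381
= 15.07854792 g/L
Extracted = 19.4 - 15.07854792 = 4.321452081 g/L
Extraction % = 4.321452081 / 19.4 * 100
= 22.2755%

22.2755%


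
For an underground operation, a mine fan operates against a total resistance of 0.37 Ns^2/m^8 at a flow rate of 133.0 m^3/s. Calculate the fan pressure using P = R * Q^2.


Compute Q^2:
Q^2 = 133.0^2 = 17689.0
Compute pressure:
P = R * Q^2 = 0.37 * 17689.0
= 6544.93 Pa

6544.93 Pa


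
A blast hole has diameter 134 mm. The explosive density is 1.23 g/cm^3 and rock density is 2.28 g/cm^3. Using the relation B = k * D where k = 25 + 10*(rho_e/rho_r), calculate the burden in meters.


4.0729 m

First, compute k:
rho_e / rho_r = 1.23 / 2.28 = 0.5394736842
k = 25 + 10 * 0.5394736842 = 30.39473684
Then, compute burden:
B = k * D / 1000 = 30.39473684 * 134 / 1000
= 4072.894737 / 1000
= 4.0729 m


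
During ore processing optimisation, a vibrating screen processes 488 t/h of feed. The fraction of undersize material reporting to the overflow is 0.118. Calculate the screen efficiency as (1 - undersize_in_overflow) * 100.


Screen efficiency = (1 - fraction of undersize in overflow) * 100
= (1 - 0.118) * 100
= 0.882 * 100
= 88.2%

88.2%


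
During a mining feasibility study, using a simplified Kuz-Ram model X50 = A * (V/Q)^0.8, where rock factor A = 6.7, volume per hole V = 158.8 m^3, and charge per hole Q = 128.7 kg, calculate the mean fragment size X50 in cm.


Compute V/Q:
V/Q = 158.8 / 128.7 = 1.233877234
Raise to the power 0.8:
(V/Q)^0.8 = 1.233877234^0.8 = 1.183089394
Multiply by A:
X50 = 6.7 * 1.183089394
= 7.9267 cm

7.9267 cm


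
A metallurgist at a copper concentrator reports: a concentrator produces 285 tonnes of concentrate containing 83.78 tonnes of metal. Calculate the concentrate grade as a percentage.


29.3965%

Grade = (metal in concentrate / concentrate mass) * 100
= (83.78 / 285) * 100
= 0.2939649123 * 100
= 29.3965%


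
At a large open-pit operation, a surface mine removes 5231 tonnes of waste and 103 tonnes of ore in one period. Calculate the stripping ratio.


50.7864

Stripping ratio = waste tonnage / ore tonnage
= 5231 / 103
= 50.7864


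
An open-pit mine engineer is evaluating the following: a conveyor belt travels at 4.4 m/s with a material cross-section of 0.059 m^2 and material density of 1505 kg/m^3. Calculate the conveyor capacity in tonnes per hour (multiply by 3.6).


Volumetric flow = speed * area
= 4.4 * 0.059 = 0.2596 m^3/s
Mass flow = volumetric * density
= 0.2596 * 1505 = 390.698 kg/s
Convert to t/h: multiply by 3.6
Capacity = 390.698 * 3.6
= 1406.5128 t/h

1406.5128 t/h


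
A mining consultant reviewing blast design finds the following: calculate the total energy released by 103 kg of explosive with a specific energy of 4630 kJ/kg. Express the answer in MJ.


476.89 MJ

Energy = mass * specific_energy / 1000
= 103 * 4630 / 1000
= 476890 / 1000
= 476.89 MJ


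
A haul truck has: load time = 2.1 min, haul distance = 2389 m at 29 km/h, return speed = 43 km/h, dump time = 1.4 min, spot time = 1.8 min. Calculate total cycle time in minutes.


13.5762 min

Convert haul speed to m/min: 29 * 1000/60 = 483.3333333 m/min
Haul time = 2389 / 483.3333333 = 4.942758621 min
Convert return speed to m/min: 43 * 1000/60 = 716.6666667 m/min
Return time = 2389 / 716.6666667 = 3.333488372 min
Total cycle time:
= 2.1 + 4.942758621 + 1.4 + 3.333488372 + 1.8
= 13.5762 min


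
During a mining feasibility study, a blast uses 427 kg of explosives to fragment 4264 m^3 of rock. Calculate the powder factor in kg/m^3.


Powder factor = explosive mass / rock volume
= 427 / 4264
= 0.1001 kg/m^3

0.1001 kg/m^3


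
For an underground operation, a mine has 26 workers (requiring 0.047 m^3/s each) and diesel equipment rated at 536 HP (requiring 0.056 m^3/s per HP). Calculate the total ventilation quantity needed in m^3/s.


Airflow for workers:
Q_people = 26 * 0.047 = 1.222 m^3/s
Airflow for diesel equipment:
Q_diesel = 536 * 0.056 = 30.016 m^3/s
Total ventilation:
Q_total = 1.222 + 30.016
= 31.238 m^3/s

31.238 m^3/s


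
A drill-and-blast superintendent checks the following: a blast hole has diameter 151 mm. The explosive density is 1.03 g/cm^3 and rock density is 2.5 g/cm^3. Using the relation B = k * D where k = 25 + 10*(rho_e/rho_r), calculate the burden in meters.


First, compute k:
rho_e / rho_r = 1.03 / 2.5 = 0.412
k = 25 + 10 * 0.412 = 29.12
Then, compute burden:
B = k * D / 1000 = 29.12 * 151 / 1000
= 4397.12 / 1000
= 4.3971 m

4.3971 m


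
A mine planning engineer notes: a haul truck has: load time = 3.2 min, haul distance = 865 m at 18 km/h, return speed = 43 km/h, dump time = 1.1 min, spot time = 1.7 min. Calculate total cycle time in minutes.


10.0903 min

Convert haul speed to m/min: 18 * 1000/60 = 300 m/min
Haul time = 865 / 300 = 2.883333333 min
Convert return speed to m/min: 43 * 1000/60 = 716.6666667 m/min
Return time = 865 / 716.6666667 = 1.206976744 min
Total cycle time:
= 3.2 + 2.883333333 + 1.1 + 1.206976744 + 1.7
= 10.0903 min


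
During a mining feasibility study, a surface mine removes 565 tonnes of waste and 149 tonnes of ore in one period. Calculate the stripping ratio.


Stripping ratio = waste tonnage / ore tonnage
= 565 / 149
= 3.7919

3.7919


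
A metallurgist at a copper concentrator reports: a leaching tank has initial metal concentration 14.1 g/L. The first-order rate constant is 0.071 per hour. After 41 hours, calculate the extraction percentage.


94.5579%

Compute the exponent:
-k * t = -0.071 * 41 = -2.911
Remaining concentration:
C = 14.1 * exp(-2.911)
= 14.1 * 0.05442128137
= 0.7673400673 g/L
Extracted = 14.1 - 0.7673400673 = 13.33265993 g/L
Extraction % = 13.33265993 / 14.1 * 100
= 94.5579%


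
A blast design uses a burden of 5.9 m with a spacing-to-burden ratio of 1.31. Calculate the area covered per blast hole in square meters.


First, find the spacing:
Spacing = burden * ratio = 5.9 * 1.31
= 7.729 m
Then, calculate the area:
Area = burden * spacing = 5.9 * 7.729
= 45.6011 m^2

45.6011 m^2


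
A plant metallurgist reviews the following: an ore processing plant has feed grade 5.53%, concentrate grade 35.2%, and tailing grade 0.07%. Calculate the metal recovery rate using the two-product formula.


Using the two-product formula:
R = 100 * c * (f - t) / (f * (c - t))
Numerator = 100 * 35.2 * (5.53 - 0.07)
= 100 * 35.2 * 5.46
= 19219.2
Denominator = 5.53 * (35.2 - 0.07)
= 5.53 * 35.13
= 194.2689
R = 19219.2 / 194.2689
= 98.9309%

98.9309%


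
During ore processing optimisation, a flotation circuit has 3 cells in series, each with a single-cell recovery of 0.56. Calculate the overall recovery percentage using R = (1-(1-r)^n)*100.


91.4816%

Complement of single-cell recovery:
1 - r = 1 - 0.56 = 0.44
Raise to power n:
(1 - r)^3 = 0.44^3 = 0.085184
Overall recovery:
R = (1 - 0.085184) * 100
= 91.4816%


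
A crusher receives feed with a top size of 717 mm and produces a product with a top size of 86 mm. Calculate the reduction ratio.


8.3372

Reduction ratio = feed size / product size
= 717 / 86
= 8.3372


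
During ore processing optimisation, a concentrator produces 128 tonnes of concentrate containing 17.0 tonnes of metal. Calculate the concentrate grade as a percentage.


Grade = (metal in concentrate / concentrate mass) * 100
= (17.0 / 128) * 100
= 0.1328125 * 100
= 13.2813%

13.2813%


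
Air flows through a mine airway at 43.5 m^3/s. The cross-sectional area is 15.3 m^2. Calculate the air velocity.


2.8431 m/s

Velocity = flow rate / cross-sectional area
= 43.5 / 15.3
= 2.8431 m/s


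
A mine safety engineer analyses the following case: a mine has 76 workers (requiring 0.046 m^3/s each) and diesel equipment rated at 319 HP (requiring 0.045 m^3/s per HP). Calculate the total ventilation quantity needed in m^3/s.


17.851 m^3/s

Airflow for workers:
Q_people = 76 * 0.046 = 3.496 m^3/s
Airflow for diesel equipment:
Q_diesel = 319 * 0.045 = 14.355 m^3/s
Total ventilation:
Q_total = 3.496 + 14.355
= 17.851 m^3/s


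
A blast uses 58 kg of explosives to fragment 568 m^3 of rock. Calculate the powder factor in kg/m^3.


0.1021 kg/m^3

Powder factor = explosive mass / rock volume
= 58 / 568
= 0.1021 kg/m^3


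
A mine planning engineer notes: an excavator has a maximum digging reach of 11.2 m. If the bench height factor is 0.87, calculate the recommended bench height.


Bench height = reach * factor
= 11.2 * 0.87
= 9.744 m

9.744 m


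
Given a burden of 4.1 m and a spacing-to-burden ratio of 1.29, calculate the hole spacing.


Spacing = burden * ratio
= 4.1 * 1.29
= 5.289 m

5.289 m


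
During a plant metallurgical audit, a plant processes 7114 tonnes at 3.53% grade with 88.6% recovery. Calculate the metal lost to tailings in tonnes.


Total metal in feed:
= 7114 * 3.53 / 100 = 251.1242 tonnes
Metal recovered:
= 251.1242 * 88.6 / 100 = 222.4960412 tonnes
Metal lost to tailings:
= 251.1242 - 222.4960412
= 28.6282 tonnes

28.6282 tonnes


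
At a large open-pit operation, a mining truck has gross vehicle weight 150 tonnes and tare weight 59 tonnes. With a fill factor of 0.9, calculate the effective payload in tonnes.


Maximum payload = gross - tare
= 150 - 59 = 91 tonnes
Effective payload = max payload * fill factor
= 91 * 0.9
= 81.9 tonnes

81.9 tonnes


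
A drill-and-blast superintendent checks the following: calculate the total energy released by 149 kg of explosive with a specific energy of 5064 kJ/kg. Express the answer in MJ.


Energy = mass * specific_energy / 1000
= 149 * 5064 / 1000
= 754536 / 1000
= 754.536 MJ

754.536 MJ


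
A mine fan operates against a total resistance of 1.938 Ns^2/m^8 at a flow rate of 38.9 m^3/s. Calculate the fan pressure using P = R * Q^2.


2932.601 Pa

Compute Q^2:
Q^2 = 38.9^2 = 1513.21
Compute pressure:
P = R * Q^2 = 1.938 * 1513.21
= 2932.601 Pa


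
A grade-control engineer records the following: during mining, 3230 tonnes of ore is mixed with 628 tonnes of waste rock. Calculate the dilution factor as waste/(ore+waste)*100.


Total material = ore + waste
= 3230 + 628 = 3858 tonnes
Dilution = waste / total * 100
= 628 / 3858 * 100
= 0.1627786418 * 100
= 16.2779%

16.2779%


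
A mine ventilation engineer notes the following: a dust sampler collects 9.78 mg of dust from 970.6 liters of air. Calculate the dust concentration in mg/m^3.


Convert liters to m^3: 1 m^3 = 1000 L
Concentration = mass / volume * 1000
= 9.78 / 970.6 * 1000
= 0.0100762415 * 1000
= 10.0762 mg/m^3

10.0762 mg/m^3


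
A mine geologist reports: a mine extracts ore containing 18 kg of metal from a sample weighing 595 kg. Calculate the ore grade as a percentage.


3.0252%

Ore grade = (metal mass / ore mass) * 100
= (18 / 595) * 100
= 0.03025210084 * 100
= 3.0252%


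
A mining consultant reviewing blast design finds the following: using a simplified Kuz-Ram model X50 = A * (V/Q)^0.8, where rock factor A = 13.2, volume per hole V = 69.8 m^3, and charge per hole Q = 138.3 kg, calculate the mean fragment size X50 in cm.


7.6384 cm

Compute V/Q:
V/Q = 69.8 / 138.3 = 0.5046999277
Raise to the power 0.8:
(V/Q)^0.8 = 0.5046999277^0.8 = 0.5786641722
Multiply by A:
X50 = 13.2 * 0.5786641722
= 7.6384 cm


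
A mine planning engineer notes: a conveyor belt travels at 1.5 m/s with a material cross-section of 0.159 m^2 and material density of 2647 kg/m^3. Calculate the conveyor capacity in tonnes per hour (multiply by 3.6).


2272.7142 t/h

Volumetric flow = speed * area
= 1.5 * 0.159 = 0.2385 m^3/s
Mass flow = volumetric * density
= 0.2385 * 2647 = 631.3095 kg/s
Convert to t/h: multiply by 3.6
Capacity = 631.3095 * 3.6
= 2272.7142 t/h


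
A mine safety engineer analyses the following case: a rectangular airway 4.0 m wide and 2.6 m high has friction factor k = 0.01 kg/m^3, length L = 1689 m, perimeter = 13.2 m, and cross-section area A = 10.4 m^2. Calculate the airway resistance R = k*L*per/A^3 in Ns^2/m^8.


Compute the numerator:
k * L * per = 0.01 * 1689 * 13.2
= 222.948
Compute the denominator:
A^3 = 10.4^3 = 1124.864
Resistance:
R = 222.948 / 1124.864
= 0.1982 Ns^2/m^8

0.1982 Ns^2/m^8


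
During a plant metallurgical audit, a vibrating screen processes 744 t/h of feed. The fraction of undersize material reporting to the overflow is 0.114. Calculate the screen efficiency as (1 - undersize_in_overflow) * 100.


Screen efficiency = (1 - fraction of undersize in overflow) * 100
= (1 - 0.114) * 100
= 0.886 * 100
= 88.6%

88.6%


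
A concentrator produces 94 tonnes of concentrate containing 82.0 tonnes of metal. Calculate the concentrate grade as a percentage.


87.234%

Grade = (metal in concentrate / concentrate mass) * 100
= (82.0 / 94) * 100
= 0.8723404255 * 100
= 87.234%


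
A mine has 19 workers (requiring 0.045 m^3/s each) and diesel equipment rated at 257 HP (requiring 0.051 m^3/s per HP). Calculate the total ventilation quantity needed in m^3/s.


Airflow for workers:
Q_people = 19 * 0.045 = 0.855 m^3/s
Airflow for diesel equipment:
Q_diesel = 257 * 0.051 = 13.107 m^3/s
Total ventilation:
Q_total = 0.855 + 13.107
= 13.962 m^3/s

13.962 m^3/s


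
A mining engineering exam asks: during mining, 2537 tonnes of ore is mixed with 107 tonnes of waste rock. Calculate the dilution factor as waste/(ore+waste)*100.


Total material = ore + waste
= 2537 + 107 = 2644 tonnes
Dilution = waste / total * 100
= 107 / 2644 * 100
= 0.04046898638 * 100
= 4.0469%

4.0469%


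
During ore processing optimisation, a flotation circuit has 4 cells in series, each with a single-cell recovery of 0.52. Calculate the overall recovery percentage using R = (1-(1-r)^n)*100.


94.6916%

Complement of single-cell recovery:
1 - r = 1 - 0.52 = 0.48
Raise to power n:
(1 - r)^4 = 0.48^4 = 0.05308416
Overall recovery:
R = (1 - 0.05308416) * 100
= 94.6916%


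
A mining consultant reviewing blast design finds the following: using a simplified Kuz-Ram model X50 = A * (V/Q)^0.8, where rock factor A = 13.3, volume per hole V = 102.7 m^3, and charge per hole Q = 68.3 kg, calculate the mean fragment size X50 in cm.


18.432 cm

Compute V/Q:
V/Q = 102.7 / 68.3 = 1.503660322
Raise to the power 0.8:
(V/Q)^0.8 = 1.503660322^0.8 = 1.385861379
Multiply by A:
X50 = 13.3 * 1.385861379
= 18.432 cm


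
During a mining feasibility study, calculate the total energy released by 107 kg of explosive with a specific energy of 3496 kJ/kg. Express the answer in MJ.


374.072 MJ

Energy = mass * specific_energy / 1000
= 107 * 3496 / 1000
= 374072 / 1000
= 374.072 MJ


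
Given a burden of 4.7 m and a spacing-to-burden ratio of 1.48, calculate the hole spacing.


Spacing = burden * ratio
= 4.7 * 1.48
= 6.956 m

6.956 m


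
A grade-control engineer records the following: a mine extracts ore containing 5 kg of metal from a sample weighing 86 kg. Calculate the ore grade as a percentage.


Ore grade = (metal mass / ore mass) * 100
= (5 / 86) * 100
= 0.05813953488 * 100
= 5.814%

5.814%


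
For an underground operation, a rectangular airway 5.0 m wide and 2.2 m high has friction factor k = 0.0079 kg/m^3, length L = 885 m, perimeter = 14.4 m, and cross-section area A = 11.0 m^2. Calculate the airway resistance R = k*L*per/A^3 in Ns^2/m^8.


Compute the numerator:
k * L * per = 0.0079 * 885 * 14.4
= 100.6776
Compute the denominator:
A^3 = 11.0^3 = 1331
Resistance:
R = 100.6776 / 1331
= 0.0756 Ns^2/m^8

0.0756 Ns^2/m^8


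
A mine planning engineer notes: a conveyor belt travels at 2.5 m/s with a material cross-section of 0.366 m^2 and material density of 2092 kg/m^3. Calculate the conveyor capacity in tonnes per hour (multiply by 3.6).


Volumetric flow = speed * area
= 2.5 * 0.366 = 0.915 m^3/s
Mass flow = volumetric * density
= 0.915 * 2092 = 1914.18 kg/s
Convert to t/h: multiply by 3.6
Capacity = 1914.18 * 3.6
= 6891.048 t/h

6891.048 t/h


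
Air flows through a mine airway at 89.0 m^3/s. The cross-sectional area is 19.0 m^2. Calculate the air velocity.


4.6842 m/s

Velocity = flow rate / cross-sectional area
= 89.0 / 19.0
= 4.6842 m/s


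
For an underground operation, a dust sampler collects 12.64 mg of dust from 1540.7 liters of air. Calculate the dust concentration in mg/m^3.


Convert liters to m^3: 1 m^3 = 1000 L
Concentration = mass / volume * 1000
= 12.64 / 1540.7 * 1000
= 0.008204063088 * 1000
= 8.2041 mg/m^3

8.2041 mg/m^3


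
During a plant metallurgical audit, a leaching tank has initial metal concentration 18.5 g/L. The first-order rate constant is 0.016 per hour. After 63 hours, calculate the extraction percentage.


Compute the exponent:
-k * t = -0.016 * 63 = -1.008
Remaining concentration:
C = 18.5 * exp(-1.008)
= 18.5 * 0.3649481465
= 6.751540709 g/L
Extracted = 18.5 - 6.751540709 = 11.74845929 g/L
Extraction % = 11.74845929 / 18.5 * 100
= 63.5052%

63.5052%


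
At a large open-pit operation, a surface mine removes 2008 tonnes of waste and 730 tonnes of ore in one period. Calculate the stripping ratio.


Stripping ratio = waste tonnage / ore tonnage
= 2008 / 730
= 2.7507

2.7507


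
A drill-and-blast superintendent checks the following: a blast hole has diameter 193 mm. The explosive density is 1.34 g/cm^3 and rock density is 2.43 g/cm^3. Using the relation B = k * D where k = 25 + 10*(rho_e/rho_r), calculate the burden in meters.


5.8893 m

First, compute k:
rho_e / rho_r = 1.34 / 2.43 = 0.5514403292
k = 25 + 10 * 0.5514403292 = 30.51440329
Then, compute burden:
B = k * D / 1000 = 30.51440329 * 193 / 1000
= 5889.279835 / 1000
= 5.8893 m


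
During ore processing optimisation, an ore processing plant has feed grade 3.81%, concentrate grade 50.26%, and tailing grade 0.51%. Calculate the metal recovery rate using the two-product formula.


Using the two-product formula:
R = 100 * c * (f - t) / (f * (c - t))
Numerator = 100 * 50.26 * (3.81 - 0.51)
= 100 * 50.26 * 3.3
= 16585.8
Denominator = 3.81 * (50.26 - 0.51)
= 3.81 * 49.75
= 189.5475
R = 16585.8 / 189.5475
= 87.5021%

87.5021%


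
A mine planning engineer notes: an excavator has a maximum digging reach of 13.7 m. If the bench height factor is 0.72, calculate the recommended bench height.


Bench height = reach * factor
= 13.7 * 0.72
= 9.864 m

9.864 m


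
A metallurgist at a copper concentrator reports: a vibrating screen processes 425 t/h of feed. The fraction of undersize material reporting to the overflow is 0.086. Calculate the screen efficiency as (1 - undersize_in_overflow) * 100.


91.4%

Screen efficiency = (1 - fraction of undersize in overflow) * 100
= (1 - 0.086) * 100
= 0.914 * 100
= 91.4%


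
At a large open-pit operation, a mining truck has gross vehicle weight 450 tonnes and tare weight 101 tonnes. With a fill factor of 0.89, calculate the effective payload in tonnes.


Maximum payload = gross - tare
= 450 - 101 = 349 tonnes
Effective payload = max payload * fill factor
= 349 * 0.89
= 310.61 tonnes

310.61 tonnes


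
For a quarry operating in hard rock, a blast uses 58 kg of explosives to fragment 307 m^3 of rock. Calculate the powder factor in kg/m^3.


Powder factor = explosive mass / rock volume
= 58 / 307
= 0.1889 kg/m^3

0.1889 kg/m^3


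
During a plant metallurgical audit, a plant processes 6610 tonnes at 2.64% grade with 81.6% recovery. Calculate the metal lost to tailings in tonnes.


Total metal in feed:
= 6610 * 2.64 / 100 = 174.504 tonnes
Metal recovered:
= 174.504 * 81.6 / 100 = 142.395264 tonnes
Metal lost to tailings:
= 174.504 - 142.395264
= 32.1087 tonnes

32.1087 tonnes


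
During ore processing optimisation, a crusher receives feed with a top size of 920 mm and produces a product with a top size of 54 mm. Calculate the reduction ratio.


17.037

Reduction ratio = feed size / product size
= 920 / 54
= 17.037


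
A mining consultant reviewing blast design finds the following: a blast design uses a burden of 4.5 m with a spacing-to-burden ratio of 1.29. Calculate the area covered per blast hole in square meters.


26.1225 m^2

First, find the spacing:
Spacing = burden * ratio = 4.5 * 1.29
= 5.805 m
Then, calculate the area:
Area = burden * spacing = 4.5 * 5.805
= 26.1225 m^2
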